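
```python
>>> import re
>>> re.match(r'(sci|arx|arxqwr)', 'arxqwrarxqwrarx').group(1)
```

Alternation isn't longest-match — the leftmost alternative that fits at this position is chosen.
`re.match` only tries the pattern at the start of the string.
The match spans [0:3] → 'arx'.
Captured: group 1 = 'arx'.

'arx'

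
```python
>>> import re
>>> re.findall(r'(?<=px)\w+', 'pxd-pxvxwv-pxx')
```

The lookaround is zero-width — it requires the adjacent text to match without consuming it, so the asserted text isn't part of the match.
Since nothing is captured, `findall` lists the 3 matched substrings directly.

['d', 'vxwv', 'x']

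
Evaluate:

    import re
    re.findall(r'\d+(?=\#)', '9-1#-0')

['1']

The `(?=…)`/`(?<=…)` assertion just peeks at neighbouring text; it doesn't advance the match position.
Scanning left to right: at [2:3] → '1'.
With no groups in the pattern, `findall` gives back each whole match — 1 here.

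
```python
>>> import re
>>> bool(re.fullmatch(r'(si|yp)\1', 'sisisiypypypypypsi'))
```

False

`\1` has to match the exact text group 1 already captured.
For `fullmatch`, every character of the input must be accounted for by the pattern.
Here there's no way to consume every character, so the call returns None, and `bool(None)` is False.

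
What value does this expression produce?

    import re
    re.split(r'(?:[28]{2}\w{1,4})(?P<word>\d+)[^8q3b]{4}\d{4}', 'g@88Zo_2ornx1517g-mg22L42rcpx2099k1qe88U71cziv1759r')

['g@', '2', 'g-mg', '2', 'k1qe', '1', 'r']

This matches exactly 2 of one of [28], then 1 to 4 of a word character (non-capturing group); then one or more of a digit (captured as 'word'); then exactly 4 of any character except [8q3b], then exactly 4 of a digit.
`re.split` interleaves the captured-group text with the surrounding fragments.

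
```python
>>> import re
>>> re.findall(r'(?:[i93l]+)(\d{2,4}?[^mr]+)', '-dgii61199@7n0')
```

['61199@7n0']

Because there's exactly one group, `findall` drops the full match and keeps group 1 from the one hit.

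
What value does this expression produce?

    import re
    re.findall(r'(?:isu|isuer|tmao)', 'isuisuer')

`|` is ordered: at each position the engine commits to the first alternative that works.
`findall` yields the raw match text (2 of them) because the pattern has no groups.

['isu', 'isu']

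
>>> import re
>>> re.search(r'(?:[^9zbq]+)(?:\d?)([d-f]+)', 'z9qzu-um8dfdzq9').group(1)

'd'

Pattern: one or more of any character except [9zbq] (non-capturing group); then optionally a digit (non-capturing group); then one or more of a character in [d-f] (captured).
Unlike `match`, `search` isn't anchored — it looks for the pattern anywhere in the string.
The match spans [4:12] → 'u-um8dfd'.
Captured: group 1 = 'd'.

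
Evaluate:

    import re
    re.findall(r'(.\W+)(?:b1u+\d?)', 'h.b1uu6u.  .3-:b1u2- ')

['h.', '3-:']

The pattern matches any character, then one or more of a non-word character (captured); then the literal 'b1', then one or more of a literal 'u', then optionally a digit (non-capturing group).
One capturing group, so `findall` returns just the captured substring from each match — 2 in all.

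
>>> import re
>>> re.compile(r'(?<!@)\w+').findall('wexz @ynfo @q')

`(?!…)`/`(?<!…)` only lets a position through if the neighbouring text does NOT match; no characters are consumed.
Scanning left to right: at [0:4] → 'wexz'; at [7:10] → 'nfo'.
With no groups in the pattern, `findall` gives back each whole match — 2 here.

['wexz', 'nfo']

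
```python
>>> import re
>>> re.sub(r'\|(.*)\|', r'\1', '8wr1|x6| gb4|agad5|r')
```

'8wr1x6| gb4|agad5r'

Matches: at [4:19] → '|x6| gb4|agad5|'.
Each match is replaced using the text its own group 1 captured.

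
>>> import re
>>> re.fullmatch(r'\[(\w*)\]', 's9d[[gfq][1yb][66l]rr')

None

`re.fullmatch` requires the pattern to consume the entire string.
Here the pattern can't cover the whole string, so the call returns None.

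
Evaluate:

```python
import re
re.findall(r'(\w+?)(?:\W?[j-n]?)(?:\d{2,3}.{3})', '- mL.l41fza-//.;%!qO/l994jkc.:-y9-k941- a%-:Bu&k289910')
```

The pattern matches one or more of a word character (lazy) (captured); then optionally a non-word character, then optionally a character in [j-n] (non-capturing group); then 2 to 3 of a digit, then exactly 3 of any character (non-capturing group).
`findall` collects group 1 from each match (4 total).

['mL', 'qO', 'y9', 'Bu']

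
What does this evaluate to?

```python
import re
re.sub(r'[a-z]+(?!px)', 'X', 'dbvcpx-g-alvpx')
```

'X-X-X'

The negative lookahead/lookbehind blocks any match where the forbidden context is present.
Matches: at [0:6] → 'dbvcpx'; at [7:8] → 'g'; at [9:14] → 'alvpx'.
Every occurrence is swapped for 'X'.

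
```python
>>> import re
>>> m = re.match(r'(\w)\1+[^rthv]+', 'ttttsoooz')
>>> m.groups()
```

`\1` is not a pattern — it's the concrete string captured by group 1, re-applied verbatim.
`re.match` only tries the pattern at the start of the string.
The match spans [0:9] → 'ttttsoooz'.
Captured: group 1 = 't'.

('t',)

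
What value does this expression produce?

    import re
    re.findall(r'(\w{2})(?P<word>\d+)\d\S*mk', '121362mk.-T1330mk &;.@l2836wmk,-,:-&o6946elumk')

[('12', '136'), ('l2', '83')]

2 groups means each result is a tuple of 2 captured strings — 2 here.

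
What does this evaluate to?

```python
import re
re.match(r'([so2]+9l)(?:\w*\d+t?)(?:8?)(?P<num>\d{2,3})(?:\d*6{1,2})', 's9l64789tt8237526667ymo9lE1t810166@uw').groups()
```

The pattern matches one or more of one of [so2], then the literal '9l' (captured); then zero or more of a word character, then one or more of a digit, then optionally the literal 't' (non-capturing group); then optionally a literal '8' (non-capturing group); then 2 to 3 of a digit (captured as 'num'); then zero or more of a digit, then 1 to 2 of the literal '6' (non-capturing group).
`re.match` only tries the pattern at the start of the string.
The match spans [0:34] → 's9l64789tt8237526667ymo9lE1t810166'.
Captured: group 1 = 's9l', group 2 = '16'.

('s9l', '16')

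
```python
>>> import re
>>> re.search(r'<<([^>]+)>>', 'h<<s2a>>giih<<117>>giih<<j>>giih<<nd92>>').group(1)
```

Unlike `match`, `search` isn't anchored — it looks for the pattern anywhere in the string.
The match spans [1:8] → '<<s2a>>'.
Captured: group 1 = 's2a'.

's2a'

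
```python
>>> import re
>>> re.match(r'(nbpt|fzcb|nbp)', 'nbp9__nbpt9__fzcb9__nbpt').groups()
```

('nbp',)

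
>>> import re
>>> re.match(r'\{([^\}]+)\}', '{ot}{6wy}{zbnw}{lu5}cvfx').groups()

The match spans [0:4] → '{ot}'.
Captured: group 1 = 'ot'.

('ot',)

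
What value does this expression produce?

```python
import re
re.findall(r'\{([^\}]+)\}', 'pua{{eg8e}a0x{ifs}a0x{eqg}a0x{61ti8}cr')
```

Scanning left to right: at [3:10] match '{{eg8e}', group 1 = '{eg8e'; at [13:18] match '{ifs}', group 1 = 'ifs'; at [21:26] match '{eqg}', group 1 = 'eqg'; at [29:36] match '{61ti8}', group 1 = '61ti8'.
One capturing group, so `findall` returns just the captured substring from each match — 4 in all.

['{eg8e', 'ifs', 'eqg', '61ti8']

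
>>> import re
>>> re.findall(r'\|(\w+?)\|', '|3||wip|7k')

Matches: at [0:3] match '|3|', group 1 = '3'; at [3:8] match '|wip|', group 1 = 'wip'.
Because there's exactly one group, `findall` drops the full match and keeps group 1 from each hit.

['3', 'wip']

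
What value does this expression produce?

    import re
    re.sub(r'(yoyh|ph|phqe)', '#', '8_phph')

'8_##'

`sub` substitutes '#' at each match site.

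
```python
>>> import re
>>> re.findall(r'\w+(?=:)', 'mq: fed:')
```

['mq', 'fed']

The `(?=…)`/`(?<=…)` assertion just peeks at neighbouring text; it doesn't advance the match position.
With no groups in the pattern, `findall` gives back each whole match — 2 here.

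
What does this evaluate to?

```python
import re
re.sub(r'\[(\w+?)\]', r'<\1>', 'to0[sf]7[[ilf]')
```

'to0<sf>7[<ilf>'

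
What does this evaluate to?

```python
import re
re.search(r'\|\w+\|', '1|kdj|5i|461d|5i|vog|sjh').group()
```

`search` walks the string left to right and returns the first match it finds.
The match spans [1:6] → '|kdj|'.

'|kdj|'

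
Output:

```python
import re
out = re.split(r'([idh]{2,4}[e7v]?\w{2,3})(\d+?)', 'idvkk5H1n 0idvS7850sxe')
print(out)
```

['', 'idvkk', '5', 'H1n 0', 'idvS78', '5', '0sxe']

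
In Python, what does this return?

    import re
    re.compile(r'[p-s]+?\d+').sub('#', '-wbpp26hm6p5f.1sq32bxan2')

The pattern matches one or more of a character in [p-s] (lazy); then one or more of a digit.
Matches: at [3:7] → 'pp26'; at [10:12] → 'p5'; at [15:19] → 'sq32'.
Every occurrence is swapped for '#'.

'-wb#hm6#f.1#bxan2'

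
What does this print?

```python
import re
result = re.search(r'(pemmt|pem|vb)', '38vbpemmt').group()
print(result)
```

vb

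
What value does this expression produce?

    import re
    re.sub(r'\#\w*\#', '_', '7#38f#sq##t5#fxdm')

'7_sq_t5#fxdm'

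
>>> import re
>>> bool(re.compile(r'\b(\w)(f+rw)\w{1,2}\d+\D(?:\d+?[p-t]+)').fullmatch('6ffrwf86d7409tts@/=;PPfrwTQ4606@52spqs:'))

False

The pattern matches a word boundary (`\b`, zero-width); then a word character (captured); then one or more of a literal 'f', then the literal 'rw' (captured); then 1 to 2 of a word character, then one or more of a digit, then a non-digit; then one or more of a digit (lazy), then one or more of a character in [p-t] (non-capturing group).
`fullmatch` succeeds only if the pattern covers the string from start to end.
Here the string isn't matched end-to-end, so the call returns None, and `bool(None)` is False.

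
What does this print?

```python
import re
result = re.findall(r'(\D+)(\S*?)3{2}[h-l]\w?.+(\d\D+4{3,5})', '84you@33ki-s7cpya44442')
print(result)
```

[('you@', '', '7cpya4444')]

The pattern matches one or more of a non-digit (captured); then zero or more of a non-whitespace character (lazy) (captured); then exactly 2 of a literal '3', then a character in [h-l]; then optionally a word character, then one or more of any character; then a digit, then one or more of a non-digit, then 3 to 5 of the literal '4' (captured).
Matches: at [2:21] match 'you@33ki-s7cpya4444', groups = ('you@', '', '7cpya4444').
`findall` packs the 3 group values into a tuple for every match.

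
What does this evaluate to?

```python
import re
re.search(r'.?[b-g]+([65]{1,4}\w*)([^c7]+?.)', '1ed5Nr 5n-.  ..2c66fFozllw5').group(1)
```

The match spans [0:8] → '1ed5Nr 5'.
Captured: group 1 = '5Nr', group 2 = ' 5'.

'5Nr'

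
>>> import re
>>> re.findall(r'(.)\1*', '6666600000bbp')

A backreference is literal: `\1` must see the identical characters the first group matched.
Because there's exactly one group, `findall` drops the full match and keeps group 1 from each hit.

['6', '0', 'b', 'p']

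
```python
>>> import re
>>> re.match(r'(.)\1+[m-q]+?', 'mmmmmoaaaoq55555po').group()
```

The backreference `\1` re-matches whatever the first group consumed, character for character.
`re.match` only tries the pattern at the start of the string.
The match spans [0:6] → 'mmmmmo'.
Captured: group 1 = 'm'.

'mmmmmo'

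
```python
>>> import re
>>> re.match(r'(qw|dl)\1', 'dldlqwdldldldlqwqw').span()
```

A backreference is literal: `\1` must see the identical characters the first group matched.
`match` is anchored at position 0; if the pattern doesn't fit there, it returns None.
The match spans [0:4] → 'dldl'.
Captured: group 1 = 'dl'.

(0, 4)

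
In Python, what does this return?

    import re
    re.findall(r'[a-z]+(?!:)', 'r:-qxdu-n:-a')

`(?!…)`/`(?<!…)` only lets a position through if the neighbouring text does NOT match; no characters are consumed.
Since nothing is captured, `findall` lists the 2 matched substrings directly.

['qxdu', 'a']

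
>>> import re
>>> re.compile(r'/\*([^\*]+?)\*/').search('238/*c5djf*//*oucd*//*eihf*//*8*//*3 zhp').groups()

`re.search` scans for the first position where the pattern succeeds.
The match spans [3:12] → '/*c5djf*/'.
Captured: group 1 = 'c5djf'.

('c5djf',)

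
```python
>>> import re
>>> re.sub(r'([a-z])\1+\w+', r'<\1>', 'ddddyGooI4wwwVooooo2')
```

'<d>'

The backreference `\1` re-matches whatever the first group consumed, character for character.
Each match is replaced using the text its own group 1 captured.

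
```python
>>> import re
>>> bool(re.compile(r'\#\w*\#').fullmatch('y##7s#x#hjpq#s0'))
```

`re.fullmatch` requires the pattern to consume the entire string.
Here the pattern can't cover the whole string, so the call returns None, and `bool(None)` is False.

False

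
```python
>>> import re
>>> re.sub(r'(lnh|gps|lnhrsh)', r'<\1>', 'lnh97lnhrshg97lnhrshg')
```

'<lnh>97<lnh>rshg97<lnh>rshg'

The regex engine tests alternatives in the order written; an earlier branch that matches wins even if a later one would match more.
Matches: at [0:3] → 'lnh'; at [5:8] → 'lnh'; at [14:17] → 'lnh'.
`\1` in the replacement pulls in group 1's text for each match.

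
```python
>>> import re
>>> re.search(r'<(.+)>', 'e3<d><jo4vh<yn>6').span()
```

(2, 15)

`re.search` tries every starting position until one works.
The match spans [2:15] → '<d><jo4vh<yn>'.
Captured: group 1 = 'd><jo4vh<yn'.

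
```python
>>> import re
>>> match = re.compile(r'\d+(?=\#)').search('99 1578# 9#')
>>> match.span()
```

(3, 7)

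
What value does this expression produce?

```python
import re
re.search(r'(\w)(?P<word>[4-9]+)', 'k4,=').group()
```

This matches a word character (captured); then one or more of a character in [4-9] (captured as 'word').
`re.search` scans for the first position where the pattern succeeds.
The match spans [0:2] → 'k4'.
Captured: group 1 = 'k', group 2 = '4'.

'k4'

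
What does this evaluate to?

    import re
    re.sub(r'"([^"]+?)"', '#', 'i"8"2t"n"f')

'i#2t#f'

Matches: at [1:4] → '"8"'; at [6:9] → '"n"'.
`sub` substitutes '#' at each match site.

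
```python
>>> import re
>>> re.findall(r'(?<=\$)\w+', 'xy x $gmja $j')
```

The lookaround is zero-width — it requires the adjacent text to match without consuming it, so the asserted text isn't part of the match.
`findall` yields the raw match text (2 of them) because the pattern has no groups.

['gmja', 'j']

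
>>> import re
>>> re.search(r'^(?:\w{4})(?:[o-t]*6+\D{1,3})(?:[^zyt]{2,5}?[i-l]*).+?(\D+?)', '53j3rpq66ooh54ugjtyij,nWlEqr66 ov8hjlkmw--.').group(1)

'g'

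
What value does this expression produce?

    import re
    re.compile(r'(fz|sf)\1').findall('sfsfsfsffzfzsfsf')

['sf', 'sf', 'fz', 'sf']

`\1` has to match the exact text group 1 already captured.
Scanning left to right: at [0:4] match 'sfsf', group 1 = 'sf'; at [4:8] match 'sfsf', group 1 = 'sf'; at [8:12] match 'fzfz', group 1 = 'fz'; at [12:16] match 'sfsf', group 1 = 'sf'.
`findall` collects group 1 from each match (4 total).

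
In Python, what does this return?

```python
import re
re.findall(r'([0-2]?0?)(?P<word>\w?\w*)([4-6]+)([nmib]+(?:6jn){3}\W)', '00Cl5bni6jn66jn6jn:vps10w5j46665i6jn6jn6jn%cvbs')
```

The pattern matches optionally a character in [0-2], then optionally a literal '0' (captured); then optionally a word character, then zero or more of a word character (captured as 'word'); then one or more of a character in [4-6] (captured); then one or more of one of [nmib], then the literal '6jn' repeated 3 times, then a non-word character (captured).
Scanning left to right: at [19:43] match 'vps10w5j46665i6jn6jn6jn%', groups = ('', 'vps10w5j4666', '5', 'i6jn6jn6jn%').
With 4 capturing groups, `findall` returns a 4-tuple per match.

[('', 'vps10w5j4666', '5', 'i6jn6jn6jn%')]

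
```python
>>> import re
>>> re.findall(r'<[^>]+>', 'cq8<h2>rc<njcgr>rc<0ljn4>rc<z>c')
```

['<h2>', '<njcgr>', '<0ljn4>', '<z>']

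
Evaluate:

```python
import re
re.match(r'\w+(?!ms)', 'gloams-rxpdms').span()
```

(0, 6)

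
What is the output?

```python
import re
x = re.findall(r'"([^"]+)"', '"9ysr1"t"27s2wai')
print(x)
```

['9ysr1']

Because there's exactly one group, `findall` drops the full match and keeps group 1 from the one hit.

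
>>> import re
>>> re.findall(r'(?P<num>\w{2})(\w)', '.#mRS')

The pattern matches exactly 2 of a word character (captured as 'num'); then a word character (captured).
With 2 capturing groups, `findall` returns a 2-tuple per match.

[('mR', 'S')]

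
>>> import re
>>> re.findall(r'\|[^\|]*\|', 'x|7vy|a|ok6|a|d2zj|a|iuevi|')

['|7vy|', '|ok6|', '|d2zj|', '|iuevi|']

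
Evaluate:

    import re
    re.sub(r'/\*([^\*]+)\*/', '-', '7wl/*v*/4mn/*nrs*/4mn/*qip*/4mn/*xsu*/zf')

'7wl-4mn-4mn-4mn-zf'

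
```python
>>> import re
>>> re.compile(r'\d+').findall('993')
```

['993']

`findall` yields the raw match text (1 of them) because the pattern has no groups.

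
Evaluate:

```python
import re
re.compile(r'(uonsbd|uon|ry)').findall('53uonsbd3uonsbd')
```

Alternation tries branches left to right and keeps the first one that lets the overall match succeed at that position.
Scanning left to right: at [2:8] match 'uonsbd', group 1 = 'uonsbd'; at [9:15] match 'uonsbd', group 1 = 'uonsbd'.
Because there's exactly one group, `findall` drops the full match and keeps group 1 from each hit.

['uonsbd', 'uonsbd']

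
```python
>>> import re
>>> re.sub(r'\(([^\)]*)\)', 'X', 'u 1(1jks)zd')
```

'u 1Xzd'

Matches: at [3:9] → '(1jks)'.
Each match is replaced by 'X'.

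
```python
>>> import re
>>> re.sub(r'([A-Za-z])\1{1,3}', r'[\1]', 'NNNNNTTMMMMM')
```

'[N]N[T][M]M'

`\1` is not a pattern — it's the concrete string captured by group 1, re-applied verbatim.
`\1` in the replacement pulls in group 1's text for each match.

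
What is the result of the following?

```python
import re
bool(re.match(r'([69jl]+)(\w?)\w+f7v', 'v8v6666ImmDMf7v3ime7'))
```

Pattern: one or more of one of [69jl] (captured); then optionally a word character (captured); then one or more of a word character, then the literal 'f7v'.
`re.match` won't scan ahead — the pattern has to work from the very first character.
Here the pattern fails at index 0, so the call returns None, and `bool(None)` is False.

False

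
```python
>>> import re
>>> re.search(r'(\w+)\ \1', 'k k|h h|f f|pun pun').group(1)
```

'k'

A backreference is literal: `\1` must see the identical characters the first group matched.
`re.search` tries every starting position until one works.
The match spans [0:3] → 'k k'.
Captured: group 1 = 'k'.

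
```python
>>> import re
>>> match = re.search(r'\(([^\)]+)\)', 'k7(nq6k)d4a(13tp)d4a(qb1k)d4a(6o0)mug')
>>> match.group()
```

'(nq6k)'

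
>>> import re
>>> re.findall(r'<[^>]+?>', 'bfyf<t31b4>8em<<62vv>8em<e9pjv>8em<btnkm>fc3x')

['<t31b4>', '<<62vv>', '<e9pjv>', '<btnkm>']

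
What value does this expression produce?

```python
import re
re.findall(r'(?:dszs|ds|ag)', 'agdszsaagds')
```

Alternation isn't longest-match — the leftmost alternative that fits at this position is chosen.
With no groups in the pattern, `findall` gives back each whole match — 4 here.

['ag', 'dszs', 'ag', 'ds']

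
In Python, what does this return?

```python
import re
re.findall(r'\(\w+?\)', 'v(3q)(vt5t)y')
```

['(3q)', '(vt5t)']

Walking the string: at [1:5] → '(3q)'; at [5:11] → '(vt5t)'.
Since nothing is captured, `findall` lists the 2 matched substrings directly.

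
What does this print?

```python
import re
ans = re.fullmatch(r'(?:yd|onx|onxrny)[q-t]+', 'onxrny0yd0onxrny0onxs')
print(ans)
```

`fullmatch` succeeds only if the pattern covers the string from start to end.
Here there's no way to consume every character, so the call returns None.

None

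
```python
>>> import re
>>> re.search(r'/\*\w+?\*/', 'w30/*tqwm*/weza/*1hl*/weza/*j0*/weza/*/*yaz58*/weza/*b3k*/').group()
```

The match spans [3:11] → '/*tqwm*/'.

'/*tqwm*/'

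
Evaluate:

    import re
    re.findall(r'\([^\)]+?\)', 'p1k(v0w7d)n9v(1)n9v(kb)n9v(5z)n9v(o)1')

['(v0w7d)', '(1)', '(kb)', '(5z)', '(o)']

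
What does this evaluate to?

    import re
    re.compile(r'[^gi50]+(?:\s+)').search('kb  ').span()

(0, 4)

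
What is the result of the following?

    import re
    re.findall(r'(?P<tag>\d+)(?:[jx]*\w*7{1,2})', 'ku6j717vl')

Pattern: one or more of a digit (captured as 'tag'); then zero or more of one of [jx], then zero or more of a word character, then 1 to 2 of a literal '7' (non-capturing group).
Matches: at [2:7] match '6j717', group 1 = '6'.
`findall` collects group 1 from the one match (1 total).

['6']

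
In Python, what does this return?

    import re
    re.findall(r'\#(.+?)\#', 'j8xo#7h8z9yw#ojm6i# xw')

['7h8z9yw']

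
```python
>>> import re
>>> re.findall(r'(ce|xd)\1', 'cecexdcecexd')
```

['ce', 'ce']

`\1` is not a pattern — it's the concrete string captured by group 1, re-applied verbatim.
Walking the string: at [0:4] match 'cece', group 1 = 'ce'; at [6:10] match 'cece', group 1 = 'ce'.
Because there's exactly one group, `findall` drops the full match and keeps group 1 from each hit.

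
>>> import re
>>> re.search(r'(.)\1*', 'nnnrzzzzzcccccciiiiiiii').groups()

('n',)

The match spans [0:3] → 'nnn'.
Captured: group 1 = 'n'.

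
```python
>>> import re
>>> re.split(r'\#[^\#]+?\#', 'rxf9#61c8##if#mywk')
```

Matches to split on: at [4:10] → '#61c8#'; at [10:14] → '#if#'.
The string is cut at each match, leaving 3 pieces.

['rxf9', '', 'mywk']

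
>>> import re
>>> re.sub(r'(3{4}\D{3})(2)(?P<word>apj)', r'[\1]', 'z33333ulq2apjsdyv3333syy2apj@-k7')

This matches exactly 4 of a literal '3', then exactly 3 of a non-digit (captured); then a literal '2' (captured); then the literal 'ap', then a literal 'j' (captured as 'word').
Matches: at [2:13] → '3333ulq2apj'; at [17:28] → '3333syy2apj'.
`\1` in the replacement pulls in group 1's text for each match.

'z3[3333ulq]sdyv[3333syy]@-k7'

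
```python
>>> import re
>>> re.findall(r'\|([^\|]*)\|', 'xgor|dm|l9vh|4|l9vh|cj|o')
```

['dm', '4', 'cj']

`findall` collects group 1 from each match (3 total).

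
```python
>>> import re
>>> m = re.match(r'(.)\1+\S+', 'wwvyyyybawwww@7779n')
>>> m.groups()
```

('w',)

The backreference `\1` re-matches whatever the first group consumed, character for character.
`match` is anchored at position 0; if the pattern doesn't fit there, it returns None.
The match spans [0:19] → 'wwvyyyybawwww@7779n'.
Captured: group 1 = 'w'.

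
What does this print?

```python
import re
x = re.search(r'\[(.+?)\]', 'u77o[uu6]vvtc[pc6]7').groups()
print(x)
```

('uu6',)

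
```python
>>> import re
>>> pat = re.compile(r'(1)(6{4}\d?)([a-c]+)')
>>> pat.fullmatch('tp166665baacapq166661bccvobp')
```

`re.fullmatch` is like wrapping the pattern in `^…$` (in single-line mode).
Here the string isn't matched end-to-end, so the call returns None.

None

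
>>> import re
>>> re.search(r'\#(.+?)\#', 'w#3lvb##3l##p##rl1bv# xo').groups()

('3lvb',)

Because the quantifier is non-greedy, it stops expanding at the earliest point where the rest of the pattern can succeed.
Unlike `match`, `search` isn't anchored — it looks for the pattern anywhere in the string.
The match spans [1:7] → '#3lvb#'.
Captured: group 1 = '3lvb'.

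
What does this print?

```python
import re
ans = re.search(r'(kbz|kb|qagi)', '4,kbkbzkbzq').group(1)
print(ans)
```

kb

The match spans [2:4] → 'kb'.
Captured: group 1 = 'kb'.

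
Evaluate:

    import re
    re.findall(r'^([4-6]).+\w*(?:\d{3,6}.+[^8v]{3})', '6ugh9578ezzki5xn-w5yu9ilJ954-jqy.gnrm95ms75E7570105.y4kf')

['6']

This matches anchored at the start of the string; then a character in [4-6] (captured); then one or more of any character, then zero or more of a word character; then 3 to 6 of a digit, then one or more of any character, then exactly 3 of any character except [8v] (non-capturing group).
One capturing group, so `findall` returns just the captured substring from the one match — 1 in all.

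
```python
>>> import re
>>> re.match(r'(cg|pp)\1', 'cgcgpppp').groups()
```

('cg',)

The match spans [0:4] → 'cgcg'.
Captured: group 1 = 'cg'.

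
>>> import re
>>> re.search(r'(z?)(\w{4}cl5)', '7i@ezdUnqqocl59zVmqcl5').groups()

The pattern matches optionally a literal 'z' (captured); then exactly 4 of a word character, then the literal 'cl5' (captured).
`search` walks the string left to right and returns the first match it finds.
The match spans [7:14] → 'nqqocl5'.
Captured: group 1 = '', group 2 = 'nqqocl5'.

('', 'nqqocl5')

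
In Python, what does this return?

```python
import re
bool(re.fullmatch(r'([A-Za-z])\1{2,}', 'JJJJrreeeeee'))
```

The backreference `\1` re-matches whatever the first group consumed, character for character.
`fullmatch` succeeds only if the pattern covers the string from start to end.
Here the pattern can't cover the whole string, so the call returns None, and `bool(None)` is False.

False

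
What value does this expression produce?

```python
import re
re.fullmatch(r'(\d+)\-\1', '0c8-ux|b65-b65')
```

For `fullmatch`, every character of the input must be accounted for by the pattern.
Here there's no way to consume every character, so the call returns None.

None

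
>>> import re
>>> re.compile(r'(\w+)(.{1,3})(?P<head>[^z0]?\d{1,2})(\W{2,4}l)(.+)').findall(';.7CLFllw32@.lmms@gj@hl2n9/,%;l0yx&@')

5 groups means the one result is a tuple of 5 captured strings — 1 here.

[('7CLFllw', '3', '2', '@.l', 'mms@gj@hl2n9/,%;l0yx&@')]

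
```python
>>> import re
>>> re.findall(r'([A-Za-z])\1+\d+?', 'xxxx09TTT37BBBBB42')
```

['x', 'T', 'B']

The backreference `\1` re-matches whatever the first group consumed, character for character.
Matches: at [0:5] match 'xxxx0', group 1 = 'x'; at [6:10] match 'TTT3', group 1 = 'T'; at [11:17] match 'BBBBB4', group 1 = 'B'.
With a single group, `findall` returns only what that group captured — 3 items.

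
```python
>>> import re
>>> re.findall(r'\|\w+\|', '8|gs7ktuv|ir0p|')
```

Scanning left to right: at [1:10] → '|gs7ktuv|'.
`findall` yields the raw match text (1 of them) because the pattern has no groups.

['|gs7ktuv|']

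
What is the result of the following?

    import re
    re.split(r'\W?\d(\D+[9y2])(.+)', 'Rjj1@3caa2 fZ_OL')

['Rjj1', 'caa2', ' fZ_OL', '']

This matches optionally a non-word character, then a digit; then one or more of a non-digit, then one of [9y2] (captured); then one or more of any character (captured).
The group in the pattern means `split` returns the separators' captures alongside the pieces.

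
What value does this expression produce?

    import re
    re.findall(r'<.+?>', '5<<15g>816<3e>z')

['<<15g>', '<3e>']

With the lazy modifier that quantifier settles for the fewest repetitions that let the rest of the pattern succeed (the atoms after it are unaffected and can still be greedy).
Matches: at [1:7] → '<<15g>'; at [10:14] → '<3e>'.
No capturing groups, so `findall` returns the 2 full match strings.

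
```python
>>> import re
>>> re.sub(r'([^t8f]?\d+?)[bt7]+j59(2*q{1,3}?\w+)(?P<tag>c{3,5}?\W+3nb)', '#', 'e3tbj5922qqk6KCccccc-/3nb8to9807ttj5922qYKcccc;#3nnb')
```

'#8to9807ttj5922qYKcccc;#3nnb'

Pattern: optionally any character except [t8f], then one or more of a digit (lazy) (captured); then one or more of one of [bt7], then the literal 'j', then the literal '59'; then zero or more of the literal '2', then 1 to 3 of a literal 'q' (lazy), then one or more of a word character (captured); then 3 to 5 of a literal 'c' (lazy), then one or more of a non-word character, then the literal '3nb' (captured as 'tag').
Matches: at [0:25] → 'e3tbj5922qqk6KCccccc-/3nb'.
`sub` substitutes '#' at each match site.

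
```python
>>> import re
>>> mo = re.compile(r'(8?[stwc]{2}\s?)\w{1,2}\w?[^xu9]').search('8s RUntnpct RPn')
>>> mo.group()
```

Pattern: optionally a literal '8', then exactly 2 of one of [stwc], then optionally whitespace (captured); then 1 to 2 of a word character, then optionally a word character, then any character except [xu9].
`search` walks the string left to right and returns the first match it finds.
The match spans [9:15] → 'ct RPn'.
Captured: group 1 = 'ct '.

'ct RPn'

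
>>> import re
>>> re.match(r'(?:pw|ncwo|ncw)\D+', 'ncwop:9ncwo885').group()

'ncwop:'

`re.match` only tries the pattern at the start of the string.
The match spans [0:6] → 'ncwop:'.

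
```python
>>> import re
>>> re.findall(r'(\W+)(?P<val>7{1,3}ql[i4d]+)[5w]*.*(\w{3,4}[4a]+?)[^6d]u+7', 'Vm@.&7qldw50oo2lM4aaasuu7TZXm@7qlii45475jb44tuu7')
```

This matches one or more of a non-word character (captured); then 1 to 3 of the literal '7', then the literal 'ql', then one or more of one of [i4d] (captured as 'val'); then zero or more of one of [5w], then zero or more of any character; then 3 to 4 of a word character, then one or more of one of [4a] (lazy) (captured); then any character except [6d], then one or more of the literal 'u', then a literal '7'.
Matches: at [2:48] match '@.&7qldw50oo2lM4aaasuu7TZXm@7qlii45475jb44tuu7', groups = ('@.&', '7qld', 'jb44').
`findall` packs the 3 group values into a tuple for every match.

[('@.&', '7qld', 'jb44')]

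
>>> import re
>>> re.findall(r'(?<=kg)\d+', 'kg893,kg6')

['893', '6']

The lookaround is zero-width — it requires the adjacent text to match without consuming it, so the asserted text isn't part of the match.
With no groups in the pattern, `findall` gives back each whole match — 2 here.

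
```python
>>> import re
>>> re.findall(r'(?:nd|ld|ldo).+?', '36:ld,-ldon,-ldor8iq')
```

['ld,', 'ldo', 'ldo']

`|` is ordered: at each position the engine commits to the first alternative that works.
Matches: at [3:6] → 'ld,'; at [7:10] → 'ldo'; at [13:16] → 'ldo'.
With no groups in the pattern, `findall` gives back each whole match — 3 here.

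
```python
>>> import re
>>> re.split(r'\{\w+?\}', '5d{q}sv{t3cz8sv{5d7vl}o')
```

['5d', 'sv{t3cz8sv', 'o']

Each match becomes a cut point; 3 segments remain.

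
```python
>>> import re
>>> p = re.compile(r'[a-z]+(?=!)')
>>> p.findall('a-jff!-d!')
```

['jff', 'd']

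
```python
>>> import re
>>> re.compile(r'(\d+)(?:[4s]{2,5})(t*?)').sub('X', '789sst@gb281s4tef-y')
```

'Xt@gbXtef-y'

This matches one or more of a digit (captured); then 2 to 5 of one of [4s] (non-capturing group); then zero or more of a literal 't' (lazy) (captured).
With the lazy modifier that quantifier settles for the fewest repetitions that let the rest of the pattern succeed (the atoms after it are unaffected and can still be greedy).
Matches: at [0:5] → '789ss'; at [9:14] → '281s4'.
Each match is replaced by 'X'.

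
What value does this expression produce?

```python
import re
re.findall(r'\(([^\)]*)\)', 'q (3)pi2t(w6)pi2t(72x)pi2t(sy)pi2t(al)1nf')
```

One capturing group, so `findall` returns just the captured substring from each match — 5 in all.

['3', 'w6', '72x', 'sy', 'al']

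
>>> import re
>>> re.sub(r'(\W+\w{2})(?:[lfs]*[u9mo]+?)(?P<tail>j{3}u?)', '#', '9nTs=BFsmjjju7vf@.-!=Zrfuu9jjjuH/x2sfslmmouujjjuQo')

The pattern matches one or more of a non-word character, then exactly 2 of a word character (captured); then zero or more of one of [lfs], then one or more of one of [u9mo] (lazy) (non-capturing group); then exactly 3 of a literal 'j', then optionally a literal 'u' (captured as 'tail').
Matches: at [4:13] → '=BFsmjjju'; at [16:31] → '@.-!=Zrfuu9jjju'; at [32:48] → '/x2sfslmmouujjju'.
Each match is replaced by '#'.

'9nTs#7vf#H#Qo'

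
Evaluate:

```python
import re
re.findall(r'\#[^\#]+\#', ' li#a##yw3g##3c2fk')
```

['#a#', '#yw3g#']

Scanning left to right: at [3:6] → '#a#'; at [6:12] → '#yw3g#'.
`findall` yields the raw match text (2 of them) because the pattern has no groups.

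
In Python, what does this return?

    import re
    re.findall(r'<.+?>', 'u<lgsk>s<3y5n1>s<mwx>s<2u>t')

['<lgsk>', '<3y5n1>', '<mwx>', '<2u>']

`findall` yields the raw match text (4 of them) because the pattern has no groups.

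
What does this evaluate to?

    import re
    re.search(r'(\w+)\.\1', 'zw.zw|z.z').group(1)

`\1` is not a pattern — it's the concrete string captured by group 1, re-applied verbatim.
`re.search` tries every starting position until one works.
The match spans [0:5] → 'zw.zw'.
Captured: group 1 = 'zw'.

'zw'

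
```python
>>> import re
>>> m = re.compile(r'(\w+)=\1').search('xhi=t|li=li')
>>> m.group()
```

`\1` is not a pattern — it's the concrete string captured by group 1, re-applied verbatim.
The match spans [6:11] → 'li=li'.

'li=li'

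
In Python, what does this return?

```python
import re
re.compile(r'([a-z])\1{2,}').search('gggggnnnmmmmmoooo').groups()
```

The match spans [0:5] → 'ggggg'.
Captured: group 1 = 'g'.

('g',)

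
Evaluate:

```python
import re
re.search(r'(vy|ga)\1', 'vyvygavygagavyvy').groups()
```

('vy',)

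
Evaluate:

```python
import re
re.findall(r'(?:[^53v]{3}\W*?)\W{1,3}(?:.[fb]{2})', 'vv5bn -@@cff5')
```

The pattern matches exactly 3 of any character except [53v], then zero or more of a non-word character (lazy) (non-capturing group); then 1 to 3 of a non-word character; then any character, then exactly 2 of one of [fb] (non-capturing group).
Matches: at [3:12] → 'bn -@@cff'.
`findall` yields the raw match text (1 of them) because the pattern has no groups.

['bn -@@cff']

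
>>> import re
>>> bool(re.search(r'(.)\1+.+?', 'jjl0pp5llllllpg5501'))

After group 1 captures some text, `\1` only succeeds where that same text appears again.
The match spans [0:3] → 'jjl'.

True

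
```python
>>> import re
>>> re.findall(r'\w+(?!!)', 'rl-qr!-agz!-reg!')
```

['rl', 'q', 'ag', 're']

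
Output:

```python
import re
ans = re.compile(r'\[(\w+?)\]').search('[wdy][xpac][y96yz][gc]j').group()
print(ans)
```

`search` walks the string left to right and returns the first match it finds.
The match spans [0:5] → '[wdy]'.
Captured: group 1 = 'wdy'.

[wdy]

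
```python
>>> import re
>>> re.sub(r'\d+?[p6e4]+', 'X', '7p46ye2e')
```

'XyeX'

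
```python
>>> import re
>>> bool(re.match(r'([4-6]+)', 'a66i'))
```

`match` is anchored at position 0; if the pattern doesn't fit there, it returns None.
Here the pattern fails at index 0, so the call returns None, and `bool(None)` is False.

False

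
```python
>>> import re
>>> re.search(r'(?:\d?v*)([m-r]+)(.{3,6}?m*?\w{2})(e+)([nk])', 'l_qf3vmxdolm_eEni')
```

None

Pattern: optionally a digit, then zero or more of the literal 'v' (non-capturing group); then one or more of a character in [m-r] (captured); then 3 to 6 of any character (lazy), then zero or more of the literal 'm' (lazy), then exactly 2 of a word character (captured); then one or more of a literal 'e' (captured); then one of [nk] (captured).
`re.search` scans for the first position where the pattern succeeds.
Here nothing in the string fits, so the call returns None.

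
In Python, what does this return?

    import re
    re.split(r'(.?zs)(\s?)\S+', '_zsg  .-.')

The pattern matches optionally any character, then the literal 'zs' (captured); then optionally whitespace (captured); then one or more of a non-whitespace character.
Matches to split on: at [0:4] → '_zsg'.
`re.split` interleaves the captured-group text with the surrounding fragments.

['', '_zs', '', '  .-.']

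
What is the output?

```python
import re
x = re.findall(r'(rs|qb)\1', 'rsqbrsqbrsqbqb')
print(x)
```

`\1` is not a pattern — it's the concrete string captured by group 1, re-applied verbatim.
Because there's exactly one group, `findall` drops the full match and keeps group 1 from the one hit.

['qb']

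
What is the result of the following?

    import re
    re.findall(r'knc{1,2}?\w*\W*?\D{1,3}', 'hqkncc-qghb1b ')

This matches the literal 'kn', then 1 to 2 of a literal 'c' (lazy); then zero or more of a word character, then zero or more of a non-word character (lazy), then 1 to 3 of a non-digit.
A `+?`/`*?`/`{m,n}?` starts at its minimum and grows only as far as needed for what follows to match.
Scanning left to right: at [2:9] → 'kncc-qg'.
With no groups in the pattern, `findall` gives back each whole match — 1 here.

['kncc-qg']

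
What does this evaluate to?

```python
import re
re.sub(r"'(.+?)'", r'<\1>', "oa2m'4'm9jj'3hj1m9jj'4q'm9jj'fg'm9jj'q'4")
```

`\1` in the replacement pulls in group 1's text for each match.

"oa2m<4>m9jj<3hj1m9jj>4q<m9jj>fg<m9jj>q'4"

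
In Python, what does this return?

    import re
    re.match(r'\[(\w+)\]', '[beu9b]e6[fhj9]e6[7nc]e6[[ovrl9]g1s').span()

With `match`, the pattern is implicitly anchored at the beginning.
The match spans [0:7] → '[beu9b]'.
Captured: group 1 = 'beu9b'.

(0, 7)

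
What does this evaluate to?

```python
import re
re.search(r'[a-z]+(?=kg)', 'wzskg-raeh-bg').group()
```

The `(?=…)`/`(?<=…)` assertion just peeks at neighbouring text; it doesn't advance the match position.
Unlike `match`, `search` isn't anchored — it looks for the pattern anywhere in the string.
The match spans [0:3] → 'wzs'.

'wzs'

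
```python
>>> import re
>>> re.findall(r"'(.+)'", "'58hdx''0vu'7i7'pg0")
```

One capturing group, so `findall` returns just the captured substring from the one match — 1 in all.

["58hdx''0vu'7i7"]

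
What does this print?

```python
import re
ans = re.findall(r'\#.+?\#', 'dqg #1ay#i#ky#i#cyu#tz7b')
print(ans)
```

['#1ay#', '#ky#', '#cyu#']

The `?` after the quantifier makes it lazy — it takes as little as possible before letting the rest of the pattern try.
Since nothing is captured, `findall` lists the 3 matched substrings directly.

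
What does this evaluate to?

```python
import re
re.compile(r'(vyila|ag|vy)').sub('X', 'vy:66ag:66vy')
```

'X:66X:66X'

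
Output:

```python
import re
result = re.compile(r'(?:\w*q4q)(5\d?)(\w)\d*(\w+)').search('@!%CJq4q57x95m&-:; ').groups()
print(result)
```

('57', 'x', 'm')

The match spans [3:14] → 'CJq4q57x95m'.
Captured: group 1 = '57', group 2 = 'x', group 3 = 'm'.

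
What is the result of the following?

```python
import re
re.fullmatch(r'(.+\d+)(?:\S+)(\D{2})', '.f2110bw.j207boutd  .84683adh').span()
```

`fullmatch` succeeds only if the pattern covers the string from start to end.
The match spans [0:29] → '.f2110bw.j207boutd  .84683adh'.

(0, 29)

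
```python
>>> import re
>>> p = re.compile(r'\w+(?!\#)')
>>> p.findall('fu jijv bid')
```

['fu', 'jijv', 'bid']

The negative lookahead/lookbehind blocks any match where the forbidden context is present.
Walking the string: at [0:2] → 'fu'; at [3:7] → 'jijv'; at [8:11] → 'bid'.
Since nothing is captured, `findall` lists the 3 matched substrings directly.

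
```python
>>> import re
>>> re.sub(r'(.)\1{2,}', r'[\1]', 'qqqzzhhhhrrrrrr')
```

'[q]zz[h][r]'

`\1` is not a pattern — it's the concrete string captured by group 1, re-applied verbatim.
The replacement refers to a captured group, so each match is rewritten using its own captured text.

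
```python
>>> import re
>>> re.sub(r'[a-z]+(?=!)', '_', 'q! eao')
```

'_! eao'

Lookahead/lookbehind check context without consuming it, so the matched span excludes the asserted characters.
Each match is replaced by '_'.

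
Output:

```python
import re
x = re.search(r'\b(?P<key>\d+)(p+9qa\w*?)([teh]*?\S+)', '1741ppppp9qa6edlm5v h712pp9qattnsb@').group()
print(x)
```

This matches a word boundary (`\b`, zero-width); then one or more of a digit (captured as 'key'); then one or more of a literal 'p', then the literal '9qa', then zero or more of a word character (lazy) (captured); then zero or more of one of [teh] (lazy), then one or more of a non-whitespace character (captured).
`re.search` tries every starting position until one works.
The match spans [0:19] → '1741ppppp9qa6edlm5v'.
Captured: group 1 = '1741', group 2 = 'ppppp9qa', group 3 = '6edlm5v'.

1741ppppp9qa6edlm5v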